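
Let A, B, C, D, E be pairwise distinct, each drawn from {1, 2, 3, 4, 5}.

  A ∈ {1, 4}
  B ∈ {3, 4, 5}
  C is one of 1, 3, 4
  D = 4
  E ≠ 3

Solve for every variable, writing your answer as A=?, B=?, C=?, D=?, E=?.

A=1, B=5, C=3, D=4, E=2

D's domain is down to {4}, so D = 4. Strike 4 from A, B, C, E.
A has just one choice, so A = 1. Remove 1 from C, E.
C has just one choice, so C = 3. Remove 3 from B.
That leaves B = 5. Remove 5 from E.
E must be 2 (only option left).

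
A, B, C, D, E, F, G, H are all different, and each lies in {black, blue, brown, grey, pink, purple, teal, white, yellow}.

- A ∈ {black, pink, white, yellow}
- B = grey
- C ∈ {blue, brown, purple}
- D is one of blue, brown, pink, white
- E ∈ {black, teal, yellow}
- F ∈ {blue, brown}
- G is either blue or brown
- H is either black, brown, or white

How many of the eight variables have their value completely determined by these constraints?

B's domain is down to {grey}, so B = grey.
The 2 variables F and G are confined to {blue, brown}, which locks those values in; drop them from C, D, H.
C has just one choice, so C = purple.
Determined: B=grey, C=purple. The other variables each still have more than one consistent value. That makes 2.

2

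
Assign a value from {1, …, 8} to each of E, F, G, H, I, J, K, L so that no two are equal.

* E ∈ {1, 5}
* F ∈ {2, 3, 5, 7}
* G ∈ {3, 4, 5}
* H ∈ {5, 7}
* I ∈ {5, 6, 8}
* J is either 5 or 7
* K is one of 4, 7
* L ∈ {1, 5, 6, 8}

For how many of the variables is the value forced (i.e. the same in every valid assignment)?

4

The 8 variables together cover exactly {1, 2, 3, 4, 5, 6, 7, 8} — 8 values for 8 variables — and 2 appears only in F's list, so F = 2.
The 7 still-open variables draw from only 7 values {1, 3, 4, 5, 6, 7, 8}, so each is used; only G can be 3, hence G = 3.
Among the 6 still-open variables, 4 fits only K (and all 6 values in {1, 4, 5, 6, 7, 8} must be used), so K = 4.
The 2 variables H and J are confined to {5, 7}, which locks those values in; drop them from E, I, L.
E must be 1 (only option left). Strike 1 from L.
Determined: E=1, F=2, G=3, K=4. The other variables each still have more than one consistent value. That makes 4.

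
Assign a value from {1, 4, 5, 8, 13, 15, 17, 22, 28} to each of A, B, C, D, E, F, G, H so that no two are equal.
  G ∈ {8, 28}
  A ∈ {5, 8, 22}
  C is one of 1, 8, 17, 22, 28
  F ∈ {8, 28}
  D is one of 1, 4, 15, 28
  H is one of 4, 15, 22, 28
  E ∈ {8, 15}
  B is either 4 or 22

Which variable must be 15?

E

Among the 8 variables, 5 fits only A (and all 8 values in {1, 4, 5, 8, 15, 17, 22, 28} must be used), so A = 5.
Among the 7 still-open variables, 17 fits only C (and all 7 values in {1, 4, 8, 15, 17, 22, 28} must be used), so C = 17.
The 6 still-open variables draw from only 6 values {1, 4, 8, 15, 22, 28}, so each is used; only D can be 1, hence D = 1.
F and G share exactly the 2 values {8, 28}; by pigeonhole those values go to them, so strike 8, 28 from E, H.
So 15 goes to E.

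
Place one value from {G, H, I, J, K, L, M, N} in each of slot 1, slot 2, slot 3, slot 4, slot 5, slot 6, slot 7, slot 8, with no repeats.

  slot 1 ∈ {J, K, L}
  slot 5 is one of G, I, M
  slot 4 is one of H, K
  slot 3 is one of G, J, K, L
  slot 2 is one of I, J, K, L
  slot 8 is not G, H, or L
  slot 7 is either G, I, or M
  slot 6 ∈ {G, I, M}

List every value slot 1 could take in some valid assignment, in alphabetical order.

J, K, L

The 8 variables draw from only 8 values {G, H, I, J, K, L, M, N}, so each is used; only slot 4 can be H, hence slot 4 = H.
Among the 7 still-open variables, N fits only slot 8 (and all 7 values in {G, I, J, K, L, M, N} must be used), so slot 8 = N.
slot 5, slot 6, slot 7 between them cover only {G, I, M} — a naked triple. Remove those values from slot 2, slot 3.
No further eliminations apply; slot 1 can still be any of J, K, L.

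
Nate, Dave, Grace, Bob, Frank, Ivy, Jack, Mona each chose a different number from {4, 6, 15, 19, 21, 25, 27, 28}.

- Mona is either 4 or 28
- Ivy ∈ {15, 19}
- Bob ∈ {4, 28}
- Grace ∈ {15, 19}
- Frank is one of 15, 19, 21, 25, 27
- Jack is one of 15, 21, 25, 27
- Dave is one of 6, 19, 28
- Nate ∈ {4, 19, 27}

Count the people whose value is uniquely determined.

2

The 8 variables draw from only 8 values {4, 6, 15, 19, 21, 25, 27, 28}, so each is used; only Dave can be 6, hence Dave = 6.
Grace and Ivy between them cover only {15, 19} — a naked pair. Remove those values from Nate, Frank, Jack.
Bob and Mona between them cover only {4, 28} — a naked pair. Remove those values from Nate.
That leaves Nate = 27. Remove 27 from Frank, Jack.
Determined: Nate=27, Dave=6. The other people each still have more than one consistent value. That makes 2.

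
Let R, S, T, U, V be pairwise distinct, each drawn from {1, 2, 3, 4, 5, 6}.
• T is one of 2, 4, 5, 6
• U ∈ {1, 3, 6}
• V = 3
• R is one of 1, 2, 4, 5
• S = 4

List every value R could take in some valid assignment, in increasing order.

S must be 4 (only option left). So R, T can't be 4.
That leaves V = 3. Eliminate 3 elsewhere: U.
No further eliminations apply; R can still be any of 1, 2, 5.

1, 2, 5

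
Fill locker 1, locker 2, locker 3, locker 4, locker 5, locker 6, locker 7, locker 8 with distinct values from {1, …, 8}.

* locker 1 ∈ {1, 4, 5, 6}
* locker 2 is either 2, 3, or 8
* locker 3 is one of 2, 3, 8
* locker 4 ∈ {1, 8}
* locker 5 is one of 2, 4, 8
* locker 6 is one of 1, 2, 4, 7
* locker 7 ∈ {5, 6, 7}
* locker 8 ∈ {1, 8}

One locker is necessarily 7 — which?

locker 4 and locker 8 share exactly the 2 values {1, 8}; by pigeonhole those values go to them, so strike 1, 8 from locker 1, locker 2, locker 3, locker 5, locker 6.
locker 2 and locker 3 between them cover only {2, 3} — a naked pair. Remove those values from locker 5, locker 6.
locker 5's domain is down to {4}, so locker 5 = 4. So locker 1, locker 6 can't be 4.
So 7 goes to locker 6.

locker 6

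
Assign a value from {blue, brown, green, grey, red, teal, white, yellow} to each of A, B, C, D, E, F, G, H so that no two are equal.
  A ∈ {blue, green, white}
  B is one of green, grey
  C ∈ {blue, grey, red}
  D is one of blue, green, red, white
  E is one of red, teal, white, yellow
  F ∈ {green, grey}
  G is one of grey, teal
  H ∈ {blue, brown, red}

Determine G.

teal

The 8 variables together cover exactly {blue, brown, green, grey, red, teal, white, yellow} — 8 values for 8 variables — and brown appears only in H's list, so H = brown.
Among the 7 still-open variables, yellow fits only E (and all 7 values in {blue, green, grey, red, teal, white, yellow} must be used), so E = yellow.
Among the 6 still-open variables, teal fits only G (and all 6 values in {blue, green, grey, red, teal, white} must be used), so G = teal.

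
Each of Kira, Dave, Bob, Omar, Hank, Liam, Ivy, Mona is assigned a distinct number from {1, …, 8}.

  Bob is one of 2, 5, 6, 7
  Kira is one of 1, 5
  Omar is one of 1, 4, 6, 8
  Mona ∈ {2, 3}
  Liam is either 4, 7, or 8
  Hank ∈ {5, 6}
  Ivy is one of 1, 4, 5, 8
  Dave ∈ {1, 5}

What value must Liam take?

The 8 variables draw from only 8 values {1, 2, 3, 4, 5, 6, 7, 8}, so each is used; only Mona can be 3, hence Mona = 3.
The 7 still-open variables draw from only 7 values {1, 2, 4, 5, 6, 7, 8}, so each is used; only Bob can be 2, hence Bob = 2.
The 6 still-open variables together cover exactly {1, 4, 5, 6, 7, 8} — 6 values for 6 variables — and 7 appears only in Liam's list, so Liam = 7.

7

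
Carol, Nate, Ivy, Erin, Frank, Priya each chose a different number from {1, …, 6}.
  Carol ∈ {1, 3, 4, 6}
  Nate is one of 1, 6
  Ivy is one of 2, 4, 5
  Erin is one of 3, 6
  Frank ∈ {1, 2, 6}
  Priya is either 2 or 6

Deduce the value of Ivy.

Among the 6 variables, 5 fits only Ivy (and all 6 values in {1, 2, 3, 4, 5, 6} must be used), so Ivy = 5.

5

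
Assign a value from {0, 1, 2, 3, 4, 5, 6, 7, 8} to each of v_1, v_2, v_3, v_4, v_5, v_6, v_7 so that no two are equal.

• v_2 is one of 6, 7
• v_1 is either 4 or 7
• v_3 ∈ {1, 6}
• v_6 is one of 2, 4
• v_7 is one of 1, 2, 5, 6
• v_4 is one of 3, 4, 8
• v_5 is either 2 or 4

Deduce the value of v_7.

5

v_5 and v_6 share exactly the 2 values {2, 4}; by pigeonhole those values go to them, so strike 2, 4 from v_1, v_4, v_7.
v_1's domain is down to {7}, so v_1 = 7. Eliminate 7 elsewhere: v_2.
v_2 must be 6 (only option left). Strike 6 from v_3, v_7.
v_3 must be 1 (only option left). Eliminate 1 elsewhere: v_7.
So v_7 = 5.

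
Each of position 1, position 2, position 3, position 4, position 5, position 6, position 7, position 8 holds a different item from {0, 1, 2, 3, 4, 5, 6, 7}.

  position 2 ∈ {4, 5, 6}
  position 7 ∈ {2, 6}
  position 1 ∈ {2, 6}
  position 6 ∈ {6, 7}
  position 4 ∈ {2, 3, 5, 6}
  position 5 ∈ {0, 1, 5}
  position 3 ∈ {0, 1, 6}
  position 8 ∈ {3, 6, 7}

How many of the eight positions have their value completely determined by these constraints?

The 8 variables together cover exactly {0, 1, 2, 3, 4, 5, 6, 7} — 8 values for 8 variables — and 4 appears only in position 2's list, so position 2 = 4.
position 1 and position 7 share exactly the 2 values {2, 6}; by pigeonhole those values go to them, so strike 2, 6 from position 3, position 4, position 6, position 8.
position 6 has just one choice, so position 6 = 7. Strike 7 from position 8.
position 8 must be 3 (only option left). Eliminate 3 elsewhere: position 4.
That leaves position 4 = 5. Eliminate 5 elsewhere: position 5.
Determined: position 2=4, position 4=5, position 6=7, position 8=3. The other positions each still have more than one consistent value. That makes 4.

4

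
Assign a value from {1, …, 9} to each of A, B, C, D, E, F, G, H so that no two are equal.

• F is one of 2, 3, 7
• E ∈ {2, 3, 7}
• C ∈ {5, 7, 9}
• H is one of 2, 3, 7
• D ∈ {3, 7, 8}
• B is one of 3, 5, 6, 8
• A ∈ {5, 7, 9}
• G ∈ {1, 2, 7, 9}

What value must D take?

The 8 variables together cover exactly {1, 2, 3, 5, 6, 7, 8, 9} — 8 values for 8 variables — and 1 appears only in G's list, so G = 1.
Among the 7 still-open variables, 6 fits only B (and all 7 values in {2, 3, 5, 6, 7, 8, 9} must be used), so B = 6.
The 6 still-open variables draw from only 6 values {2, 3, 5, 7, 8, 9}, so each is used; only D can be 8, hence D = 8.

8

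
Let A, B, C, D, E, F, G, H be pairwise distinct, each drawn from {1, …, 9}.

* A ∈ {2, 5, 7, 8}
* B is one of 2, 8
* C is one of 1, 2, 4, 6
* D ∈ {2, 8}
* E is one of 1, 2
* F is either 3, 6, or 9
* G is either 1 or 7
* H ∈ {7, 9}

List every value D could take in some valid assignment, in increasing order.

2, 8

B and D between them cover only {2, 8} — a naked pair. Remove those values from A, C, E.
E's domain is down to {1}, so E = 1. Strike 1 from C, G.
G's domain is down to {7}, so G = 7. So A, H can't be 7.
That leaves H = 9. So F can't be 9.
A has just one choice, so A = 5.
No further eliminations apply; D can still be any of 2, 8.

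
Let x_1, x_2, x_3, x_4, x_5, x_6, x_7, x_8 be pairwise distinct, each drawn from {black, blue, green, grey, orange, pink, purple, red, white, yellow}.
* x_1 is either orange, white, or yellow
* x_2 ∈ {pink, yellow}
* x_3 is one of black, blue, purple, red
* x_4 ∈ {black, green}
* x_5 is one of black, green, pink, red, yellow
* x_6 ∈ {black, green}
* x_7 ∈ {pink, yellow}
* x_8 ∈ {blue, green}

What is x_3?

purple

The 2 variables x_2 and x_7 are confined to {pink, yellow}, which locks those values in; drop them from x_1, x_5.
x_4 and x_6 share exactly the 2 values {black, green}; by pigeonhole those values go to them, so strike black, green from x_3, x_5, x_8.
x_5 has just one choice, so x_5 = red. Remove red from x_3.
x_8 must be blue (only option left). So x_3 can't be blue.
So x_3 = purple.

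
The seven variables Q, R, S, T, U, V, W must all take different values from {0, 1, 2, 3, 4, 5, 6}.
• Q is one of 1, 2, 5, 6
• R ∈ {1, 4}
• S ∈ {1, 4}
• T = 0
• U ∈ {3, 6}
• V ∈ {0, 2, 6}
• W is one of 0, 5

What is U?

3

T's domain is down to {0}, so T = 0. So V, W can't be 0.
W's domain is down to {5}, so W = 5. So Q can't be 5.
Among the 5 still-open variables, 3 fits only U (and all 5 values in {1, 2, 3, 4, 6} must be used), so U = 3.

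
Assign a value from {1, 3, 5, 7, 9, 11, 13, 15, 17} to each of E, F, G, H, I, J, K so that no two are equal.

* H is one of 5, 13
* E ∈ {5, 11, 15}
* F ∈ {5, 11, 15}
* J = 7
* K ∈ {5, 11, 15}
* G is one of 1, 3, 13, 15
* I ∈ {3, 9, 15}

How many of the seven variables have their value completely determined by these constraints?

J's domain is down to {7}, so J = 7.
E, F, K between them cover only {5, 11, 15} — a naked triple. Remove those values from G, H, I.
H must be 13 (only option left). Strike 13 from G.
Determined: H=13, J=7. The other variables each still have more than one consistent value. That makes 2.

2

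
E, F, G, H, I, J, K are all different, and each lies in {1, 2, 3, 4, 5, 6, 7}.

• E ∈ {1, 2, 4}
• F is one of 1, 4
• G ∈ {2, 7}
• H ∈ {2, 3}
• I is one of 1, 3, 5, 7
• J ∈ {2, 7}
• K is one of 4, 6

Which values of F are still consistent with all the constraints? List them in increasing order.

The 7 variables draw from only 7 values {1, 2, 3, 4, 5, 6, 7}, so each is used; only I can be 5, hence I = 5.
The 6 still-open variables draw from only 6 values {1, 2, 3, 4, 6, 7}, so each is used; only H can be 3, hence H = 3.
Among the 5 still-open variables, 6 fits only K (and all 5 values in {1, 2, 4, 6, 7} must be used), so K = 6.
G and J share exactly the 2 values {2, 7}; by pigeonhole those values go to them, so strike 2, 7 from E.
No further eliminations apply; F can still be any of 1, 4.

1, 4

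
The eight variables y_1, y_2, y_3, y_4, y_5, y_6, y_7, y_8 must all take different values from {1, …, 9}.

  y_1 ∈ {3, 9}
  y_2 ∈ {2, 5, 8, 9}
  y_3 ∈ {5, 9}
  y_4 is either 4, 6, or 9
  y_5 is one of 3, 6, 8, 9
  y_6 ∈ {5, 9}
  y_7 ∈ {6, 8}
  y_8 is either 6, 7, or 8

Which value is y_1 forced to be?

Among the 8 variables, 2 fits only y_2 (and all 8 values in {2, 3, 4, 5, 6, 7, 8, 9} must be used), so y_2 = 2.
The 7 still-open variables draw from only 7 values {3, 4, 5, 6, 7, 8, 9}, so each is used; only y_4 can be 4, hence y_4 = 4.
The 6 still-open variables together cover exactly {3, 5, 6, 7, 8, 9} — 6 values for 6 variables — and 7 appears only in y_8's list, so y_8 = 7.
y_3 and y_6 between them cover only {5, 9} — a naked pair. Remove those values from y_1, y_5.
So y_1 = 3.

3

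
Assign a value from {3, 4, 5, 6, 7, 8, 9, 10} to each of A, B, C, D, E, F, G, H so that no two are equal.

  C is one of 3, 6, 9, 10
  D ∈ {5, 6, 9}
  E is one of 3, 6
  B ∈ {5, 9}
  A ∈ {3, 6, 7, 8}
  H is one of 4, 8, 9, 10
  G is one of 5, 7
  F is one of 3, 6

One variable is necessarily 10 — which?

C

The 8 variables draw from only 8 values {3, 4, 5, 6, 7, 8, 9, 10}, so each is used; only H can be 4, hence H = 4.
Among the 7 still-open variables, 8 fits only A (and all 7 values in {3, 5, 6, 7, 8, 9, 10} must be used), so A = 8.
The 6 still-open variables together cover exactly {3, 5, 6, 7, 9, 10} — 6 values for 6 variables — and 7 appears only in G's list, so G = 7.
The 5 still-open variables draw from only 5 values {3, 5, 6, 9, 10}, so each is used; only C can be 10, hence C = 10.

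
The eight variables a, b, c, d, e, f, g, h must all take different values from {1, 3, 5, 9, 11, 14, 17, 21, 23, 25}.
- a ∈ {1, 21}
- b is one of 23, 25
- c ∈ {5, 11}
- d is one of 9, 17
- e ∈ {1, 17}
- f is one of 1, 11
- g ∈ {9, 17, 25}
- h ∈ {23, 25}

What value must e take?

Among the 8 variables, 5 fits only c (and all 8 values in {1, 5, 9, 11, 17, 21, 23, 25} must be used), so c = 5.
The 7 still-open variables together cover exactly {1, 9, 11, 17, 21, 23, 25} — 7 values for 7 variables — and 11 appears only in f's list, so f = 11.
The 6 still-open variables together cover exactly {1, 9, 17, 21, 23, 25} — 6 values for 6 variables — and 21 appears only in a's list, so a = 21.
Among the 5 still-open variables, 1 fits only e (and all 5 values in {1, 9, 17, 23, 25} must be used), so e = 1.

1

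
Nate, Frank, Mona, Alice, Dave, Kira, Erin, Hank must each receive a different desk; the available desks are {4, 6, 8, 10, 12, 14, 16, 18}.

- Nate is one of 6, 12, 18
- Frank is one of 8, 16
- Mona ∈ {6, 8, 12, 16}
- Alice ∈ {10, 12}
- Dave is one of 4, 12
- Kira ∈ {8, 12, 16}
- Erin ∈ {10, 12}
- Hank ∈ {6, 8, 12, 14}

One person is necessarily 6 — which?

Mona

The 8 variables together cover exactly {4, 6, 8, 10, 12, 14, 16, 18} — 8 values for 8 variables — and 4 appears only in Dave's list, so Dave = 4.
The 7 still-open variables together cover exactly {6, 8, 10, 12, 14, 16, 18} — 7 values for 7 variables — and 14 appears only in Hank's list, so Hank = 14.
Among the 6 still-open variables, 18 fits only Nate (and all 6 values in {6, 8, 10, 12, 16, 18} must be used), so Nate = 18.
Among the 5 still-open variables, 6 fits only Mona (and all 5 values in {6, 8, 10, 12, 16} must be used), so Mona = 6.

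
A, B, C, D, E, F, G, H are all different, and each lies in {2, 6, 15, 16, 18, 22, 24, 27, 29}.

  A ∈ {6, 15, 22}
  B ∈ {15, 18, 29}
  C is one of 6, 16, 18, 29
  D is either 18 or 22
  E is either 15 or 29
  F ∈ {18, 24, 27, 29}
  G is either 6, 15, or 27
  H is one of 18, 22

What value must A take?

The 8 variables together cover exactly {6, 15, 16, 18, 22, 24, 27, 29} — 8 values for 8 variables — and 16 appears only in C's list, so C = 16.
The 7 still-open variables together cover exactly {6, 15, 18, 22, 24, 27, 29} — 7 values for 7 variables — and 24 appears only in F's list, so F = 24.
Among the 6 still-open variables, 27 fits only G (and all 6 values in {6, 15, 18, 22, 27, 29} must be used), so G = 27.
The 5 still-open variables together cover exactly {6, 15, 18, 22, 29} — 5 values for 5 variables — and 6 appears only in A's list, so A = 6.

6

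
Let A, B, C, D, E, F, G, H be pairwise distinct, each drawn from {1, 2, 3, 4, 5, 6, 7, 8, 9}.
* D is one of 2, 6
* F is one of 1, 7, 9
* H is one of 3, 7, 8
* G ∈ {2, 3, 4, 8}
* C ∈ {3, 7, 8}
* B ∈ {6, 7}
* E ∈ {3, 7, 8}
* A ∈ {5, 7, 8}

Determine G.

4

C, E, H share exactly the 3 values {3, 7, 8}; by pigeonhole those values go to them, so strike 3, 7, 8 from A, B, F, G.
A has just one choice, so A = 5.
B's domain is down to {6}, so B = 6. Remove 6 from D.
D's domain is down to {2}, so D = 2. Strike 2 from G.
So G = 4.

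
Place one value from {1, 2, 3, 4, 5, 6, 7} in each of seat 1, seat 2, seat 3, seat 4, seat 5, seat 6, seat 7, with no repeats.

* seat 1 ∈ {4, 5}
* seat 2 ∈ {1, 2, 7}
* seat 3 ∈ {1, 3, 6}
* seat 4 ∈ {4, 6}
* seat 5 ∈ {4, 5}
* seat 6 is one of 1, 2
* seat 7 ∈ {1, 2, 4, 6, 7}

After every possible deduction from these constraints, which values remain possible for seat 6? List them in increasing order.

1, 2

The 7 variables together cover exactly {1, 2, 3, 4, 5, 6, 7} — 7 values for 7 variables — and 3 appears only in seat 3's list, so seat 3 = 3.
seat 1 and seat 5 between them cover only {4, 5} — a naked pair. Remove those values from seat 4, seat 7.
seat 4's domain is down to {6}, so seat 4 = 6. Eliminate 6 elsewhere: seat 7.
No further eliminations apply; seat 6 can still be any of 1, 2.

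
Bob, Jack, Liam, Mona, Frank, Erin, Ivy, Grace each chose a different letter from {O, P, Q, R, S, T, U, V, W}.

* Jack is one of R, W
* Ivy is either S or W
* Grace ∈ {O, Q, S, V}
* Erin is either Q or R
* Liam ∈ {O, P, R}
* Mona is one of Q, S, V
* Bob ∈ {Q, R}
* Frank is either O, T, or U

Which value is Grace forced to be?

The 2 variables Bob and Erin are confined to {Q, R}, which locks those values in; drop them from Jack, Liam, Mona, Grace.
That leaves Jack = W. Strike W from Ivy.
Ivy has just one choice, so Ivy = S. Eliminate S elsewhere: Mona, Grace.
Mona's domain is down to {V}, so Mona = V. Strike V from Grace.
So Grace = O.

O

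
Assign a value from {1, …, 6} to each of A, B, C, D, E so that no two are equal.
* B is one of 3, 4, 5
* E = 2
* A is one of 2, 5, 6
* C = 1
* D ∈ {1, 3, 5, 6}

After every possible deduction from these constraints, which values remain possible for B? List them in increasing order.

C's domain is down to {1}, so C = 1. So D can't be 1.
That leaves E = 2. Strike 2 from A.
No further eliminations apply; B can still be any of 3, 4, 5.

3, 4, 5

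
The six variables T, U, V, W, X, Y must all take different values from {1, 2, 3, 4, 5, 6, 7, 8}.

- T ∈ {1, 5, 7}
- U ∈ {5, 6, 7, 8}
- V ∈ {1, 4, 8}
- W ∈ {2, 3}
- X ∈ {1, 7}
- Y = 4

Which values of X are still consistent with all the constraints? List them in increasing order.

1, 7

Y has just one choice, so Y = 4. Eliminate 4 elsewhere: V.
No further eliminations apply; X can still be any of 1, 7.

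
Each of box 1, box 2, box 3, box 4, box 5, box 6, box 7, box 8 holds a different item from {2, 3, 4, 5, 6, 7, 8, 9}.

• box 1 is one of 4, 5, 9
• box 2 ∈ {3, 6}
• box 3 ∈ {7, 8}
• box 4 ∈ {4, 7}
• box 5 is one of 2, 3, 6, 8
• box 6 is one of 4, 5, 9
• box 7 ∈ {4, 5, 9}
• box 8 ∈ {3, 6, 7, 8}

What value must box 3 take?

8

Among the 8 variables, 2 fits only box 5 (and all 8 values in {2, 3, 4, 5, 6, 7, 8, 9} must be used), so box 5 = 2.
box 1, box 6, box 7 between them cover only {4, 5, 9} — a naked triple. Remove those values from box 4.
That leaves box 4 = 7. Remove 7 from box 3, box 8.
So box 3 = 8.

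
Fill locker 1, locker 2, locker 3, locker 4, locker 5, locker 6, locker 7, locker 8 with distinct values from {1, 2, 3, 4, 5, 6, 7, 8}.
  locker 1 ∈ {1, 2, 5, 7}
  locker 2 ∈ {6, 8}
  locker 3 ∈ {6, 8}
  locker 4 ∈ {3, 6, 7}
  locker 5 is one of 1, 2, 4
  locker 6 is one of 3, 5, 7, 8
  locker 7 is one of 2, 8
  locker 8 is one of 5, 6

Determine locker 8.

Among the 8 variables, 4 fits only locker 5 (and all 8 values in {1, 2, 3, 4, 5, 6, 7, 8} must be used), so locker 5 = 4.
The 7 still-open variables draw from only 7 values {1, 2, 3, 5, 6, 7, 8}, so each is used; only locker 1 can be 1, hence locker 1 = 1.
The 6 still-open variables together cover exactly {2, 3, 5, 6, 7, 8} — 6 values for 6 variables — and 2 appears only in locker 7's list, so locker 7 = 2.
locker 2 and locker 3 between them cover only {6, 8} — a naked pair. Remove those values from locker 4, locker 6, locker 8.
So locker 8 = 5.

5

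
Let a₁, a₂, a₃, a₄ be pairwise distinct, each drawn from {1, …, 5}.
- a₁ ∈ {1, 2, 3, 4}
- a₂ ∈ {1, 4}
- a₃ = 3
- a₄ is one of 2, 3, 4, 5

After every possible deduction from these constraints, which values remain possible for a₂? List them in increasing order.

1, 4

a₃'s domain is down to {3}, so a₃ = 3. Strike 3 from a₁, a₄.
No further eliminations apply; a₂ can still be any of 1, 4.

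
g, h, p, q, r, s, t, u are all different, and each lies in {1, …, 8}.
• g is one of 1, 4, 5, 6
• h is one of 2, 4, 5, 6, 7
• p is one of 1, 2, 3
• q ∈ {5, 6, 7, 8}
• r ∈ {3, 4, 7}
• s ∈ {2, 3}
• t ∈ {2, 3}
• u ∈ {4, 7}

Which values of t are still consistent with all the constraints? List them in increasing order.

2, 3

The 8 variables draw from only 8 values {1, 2, 3, 4, 5, 6, 7, 8}, so each is used; only q can be 8, hence q = 8.
The 2 variables s and t are confined to {2, 3}, which locks those values in; drop them from h, p, r.
That leaves p = 1. Remove 1 from g.
r and u between them cover only {4, 7} — a naked pair. Remove those values from g, h.
No further eliminations apply; t can still be any of 2, 3.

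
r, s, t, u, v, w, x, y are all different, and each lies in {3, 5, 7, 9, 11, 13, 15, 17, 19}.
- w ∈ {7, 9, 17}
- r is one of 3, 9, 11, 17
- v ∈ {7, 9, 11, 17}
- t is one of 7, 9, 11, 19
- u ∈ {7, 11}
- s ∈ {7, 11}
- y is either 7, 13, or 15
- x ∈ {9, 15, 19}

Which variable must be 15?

The 8 variables draw from only 8 values {3, 7, 9, 11, 13, 15, 17, 19}, so each is used; only r can be 3, hence r = 3.
The 7 still-open variables together cover exactly {7, 9, 11, 13, 15, 17, 19} — 7 values for 7 variables — and 13 appears only in y's list, so y = 13.
Among the 6 still-open variables, 15 fits only x (and all 6 values in {7, 9, 11, 15, 17, 19} must be used), so x = 15.

x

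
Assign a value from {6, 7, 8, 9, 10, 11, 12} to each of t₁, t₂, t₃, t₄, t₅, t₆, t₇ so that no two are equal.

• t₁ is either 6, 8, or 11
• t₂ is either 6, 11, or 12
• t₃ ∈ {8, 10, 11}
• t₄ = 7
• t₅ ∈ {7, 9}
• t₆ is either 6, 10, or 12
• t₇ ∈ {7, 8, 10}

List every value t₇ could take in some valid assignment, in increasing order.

8, 10

t₄ must be 7 (only option left). So t₅, t₇ can't be 7.
t₅ has just one choice, so t₅ = 9.
No further eliminations apply; t₇ can still be any of 8, 10.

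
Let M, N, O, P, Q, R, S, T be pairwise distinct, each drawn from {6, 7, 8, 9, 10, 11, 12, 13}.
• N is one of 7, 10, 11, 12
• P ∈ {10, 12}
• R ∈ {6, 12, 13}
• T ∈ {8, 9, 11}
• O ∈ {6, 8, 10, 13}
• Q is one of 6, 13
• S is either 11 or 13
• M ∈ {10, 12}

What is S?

11

The 8 variables draw from only 8 values {6, 7, 8, 9, 10, 11, 12, 13}, so each is used; only N can be 7, hence N = 7.
The 7 still-open variables together cover exactly {6, 8, 9, 10, 11, 12, 13} — 7 values for 7 variables — and 9 appears only in T's list, so T = 9.
Among the 6 still-open variables, 8 fits only O (and all 6 values in {6, 8, 10, 11, 12, 13} must be used), so O = 8.
The 5 still-open variables draw from only 5 values {6, 10, 11, 12, 13}, so each is used; only S can be 11, hence S = 11.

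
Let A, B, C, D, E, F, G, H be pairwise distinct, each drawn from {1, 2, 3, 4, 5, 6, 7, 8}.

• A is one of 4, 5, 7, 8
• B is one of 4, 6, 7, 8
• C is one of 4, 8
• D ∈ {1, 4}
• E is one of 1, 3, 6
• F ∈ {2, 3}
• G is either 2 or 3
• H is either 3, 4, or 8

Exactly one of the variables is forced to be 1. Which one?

D

Among the 8 variables, 5 fits only A (and all 8 values in {1, 2, 3, 4, 5, 6, 7, 8} must be used), so A = 5.
The 7 still-open variables draw from only 7 values {1, 2, 3, 4, 6, 7, 8}, so each is used; only B can be 7, hence B = 7.
Among the 6 still-open variables, 6 fits only E (and all 6 values in {1, 2, 3, 4, 6, 8} must be used), so E = 6.
Among the 5 still-open variables, 1 fits only D (and all 5 values in {1, 2, 3, 4, 8} must be used), so D = 1.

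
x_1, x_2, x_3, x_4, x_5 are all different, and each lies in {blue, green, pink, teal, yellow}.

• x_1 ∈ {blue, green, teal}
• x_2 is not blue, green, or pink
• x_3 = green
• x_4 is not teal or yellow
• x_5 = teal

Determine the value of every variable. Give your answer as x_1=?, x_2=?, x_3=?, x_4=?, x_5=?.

x_3's domain is down to {green}, so x_3 = green. Eliminate green elsewhere: x_1, x_4.
x_5's domain is down to {teal}, so x_5 = teal. Remove teal from x_1, x_2.
x_1 has just one choice, so x_1 = blue. Eliminate blue elsewhere: x_4.
x_2 has just one choice, so x_2 = yellow.
That leaves x_4 = pink.

x_1=blue, x_2=yellow, x_3=green, x_4=pink, x_5=teal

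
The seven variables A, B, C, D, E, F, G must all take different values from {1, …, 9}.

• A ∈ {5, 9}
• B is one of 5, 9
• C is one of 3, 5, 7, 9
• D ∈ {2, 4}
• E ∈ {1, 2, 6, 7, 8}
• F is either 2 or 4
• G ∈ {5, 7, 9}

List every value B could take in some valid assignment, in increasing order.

A and B share exactly the 2 values {5, 9}; by pigeonhole those values go to them, so strike 5, 9 from C, G.
G's domain is down to {7}, so G = 7. Remove 7 from C, E.
C's domain is down to {3}, so C = 3.
D and F share exactly the 2 values {2, 4}; by pigeonhole those values go to them, so strike 2, 4 from E.
No further eliminations apply; B can still be any of 5, 9.

5, 9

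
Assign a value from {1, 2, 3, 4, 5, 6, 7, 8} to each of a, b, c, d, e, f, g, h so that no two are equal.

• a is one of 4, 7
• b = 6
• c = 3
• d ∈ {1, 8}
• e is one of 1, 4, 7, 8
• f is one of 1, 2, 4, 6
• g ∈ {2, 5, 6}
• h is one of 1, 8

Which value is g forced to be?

b's domain is down to {6}, so b = 6. Remove 6 from f, g.
c's domain is down to {3}, so c = 3.
The 6 still-open variables together cover exactly {1, 2, 4, 5, 7, 8} — 6 values for 6 variables — and 5 appears only in g's list, so g = 5.

5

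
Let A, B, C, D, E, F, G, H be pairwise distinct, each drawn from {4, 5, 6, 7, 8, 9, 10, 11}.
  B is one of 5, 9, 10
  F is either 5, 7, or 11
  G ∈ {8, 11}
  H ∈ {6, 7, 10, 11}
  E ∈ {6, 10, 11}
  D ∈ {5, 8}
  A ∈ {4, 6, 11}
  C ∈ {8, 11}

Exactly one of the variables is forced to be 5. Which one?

D

The 8 variables draw from only 8 values {4, 5, 6, 7, 8, 9, 10, 11}, so each is used; only A can be 4, hence A = 4.
Among the 7 still-open variables, 9 fits only B (and all 7 values in {5, 6, 7, 8, 9, 10, 11} must be used), so B = 9.
C and G share exactly the 2 values {8, 11}; by pigeonhole those values go to them, so strike 8, 11 from D, E, F, H.
So 5 goes to D.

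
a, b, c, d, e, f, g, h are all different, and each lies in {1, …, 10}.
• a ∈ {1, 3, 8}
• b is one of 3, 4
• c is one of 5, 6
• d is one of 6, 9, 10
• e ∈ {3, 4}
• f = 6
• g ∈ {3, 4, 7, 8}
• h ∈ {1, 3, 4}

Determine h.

f must be 6 (only option left). Remove 6 from c, d.
That leaves c = 5.
b and e share exactly the 2 values {3, 4}; by pigeonhole those values go to them, so strike 3, 4 from a, g, h.
So h = 1.

1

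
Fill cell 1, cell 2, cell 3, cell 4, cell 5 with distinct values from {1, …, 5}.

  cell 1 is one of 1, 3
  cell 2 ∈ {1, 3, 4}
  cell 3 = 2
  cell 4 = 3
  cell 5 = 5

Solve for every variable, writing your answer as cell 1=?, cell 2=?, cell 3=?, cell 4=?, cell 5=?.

cell 3 has just one choice, so cell 3 = 2.
cell 4 must be 3 (only option left). Strike 3 from cell 1, cell 2.
cell 5 has just one choice, so cell 5 = 5.
That leaves cell 1 = 1. Eliminate 1 elsewhere: cell 2.
cell 2's domain is down to {4}, so cell 2 = 4.

cell 1=1, cell 2=4, cell 3=2, cell 4=3, cell 5=5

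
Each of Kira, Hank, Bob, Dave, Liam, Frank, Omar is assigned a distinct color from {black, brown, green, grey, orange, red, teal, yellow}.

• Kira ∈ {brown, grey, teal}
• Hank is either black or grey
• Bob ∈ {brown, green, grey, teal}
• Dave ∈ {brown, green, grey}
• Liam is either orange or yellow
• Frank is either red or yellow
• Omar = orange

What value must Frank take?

red

Omar has just one choice, so Omar = orange. Strike orange from Liam.
Liam must be yellow (only option left). Remove yellow from Frank.
So Frank = red.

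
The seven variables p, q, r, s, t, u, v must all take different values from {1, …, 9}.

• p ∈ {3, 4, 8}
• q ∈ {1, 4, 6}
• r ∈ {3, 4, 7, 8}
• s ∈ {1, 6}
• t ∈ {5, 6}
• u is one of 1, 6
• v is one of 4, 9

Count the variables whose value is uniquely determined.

s and u between them cover only {1, 6} — a naked pair. Remove those values from q, t.
q must be 4 (only option left). Strike 4 from p, r, v.
t has just one choice, so t = 5.
v must be 9 (only option left).
Determined: q=4, t=5, v=9. The other variables each still have more than one consistent value. That makes 3.

3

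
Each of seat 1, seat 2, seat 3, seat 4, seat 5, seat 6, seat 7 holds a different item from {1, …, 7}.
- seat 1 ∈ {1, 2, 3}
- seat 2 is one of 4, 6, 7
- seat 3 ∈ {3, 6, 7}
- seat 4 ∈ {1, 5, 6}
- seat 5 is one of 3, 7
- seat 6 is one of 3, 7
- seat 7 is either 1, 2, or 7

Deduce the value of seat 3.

Among the 7 variables, 4 fits only seat 2 (and all 7 values in {1, 2, 3, 4, 5, 6, 7} must be used), so seat 2 = 4.
The 6 still-open variables together cover exactly {1, 2, 3, 5, 6, 7} — 6 values for 6 variables — and 5 appears only in seat 4's list, so seat 4 = 5.
The 5 still-open variables together cover exactly {1, 2, 3, 6, 7} — 5 values for 5 variables — and 6 appears only in seat 3's list, so seat 3 = 6.

6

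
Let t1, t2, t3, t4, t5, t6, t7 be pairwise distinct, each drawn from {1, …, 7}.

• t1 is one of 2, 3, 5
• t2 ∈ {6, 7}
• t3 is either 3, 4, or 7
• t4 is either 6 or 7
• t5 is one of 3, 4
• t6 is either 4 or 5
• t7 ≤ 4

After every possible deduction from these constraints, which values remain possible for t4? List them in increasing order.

6, 7

The 7 variables together cover exactly {1, 2, 3, 4, 5, 6, 7} — 7 values for 7 variables — and 1 appears only in t7's list, so t7 = 1.
The 6 still-open variables draw from only 6 values {2, 3, 4, 5, 6, 7}, so each is used; only t1 can be 2, hence t1 = 2.
The 5 still-open variables draw from only 5 values {3, 4, 5, 6, 7}, so each is used; only t6 can be 5, hence t6 = 5.
t2 and t4 share exactly the 2 values {6, 7}; by pigeonhole those values go to them, so strike 6, 7 from t3.
No further eliminations apply; t4 can still be any of 6, 7.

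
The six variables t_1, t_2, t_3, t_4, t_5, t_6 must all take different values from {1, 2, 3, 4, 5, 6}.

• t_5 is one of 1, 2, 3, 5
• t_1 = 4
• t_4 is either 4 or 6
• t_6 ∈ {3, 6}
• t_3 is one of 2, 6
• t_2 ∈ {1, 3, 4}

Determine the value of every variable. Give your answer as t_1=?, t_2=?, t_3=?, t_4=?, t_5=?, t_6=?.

t_1=4, t_2=1, t_3=2, t_4=6, t_5=5, t_6=3

t_1's domain is down to {4}, so t_1 = 4. Eliminate 4 elsewhere: t_2, t_4.
That leaves t_4 = 6. Strike 6 from t_3, t_6.
t_6's domain is down to {3}, so t_6 = 3. Eliminate 3 elsewhere: t_2, t_5.
t_2 has just one choice, so t_2 = 1. Eliminate 1 elsewhere: t_5.
That leaves t_3 = 2. Remove 2 from t_5.
t_5 has just one choice, so t_5 = 5.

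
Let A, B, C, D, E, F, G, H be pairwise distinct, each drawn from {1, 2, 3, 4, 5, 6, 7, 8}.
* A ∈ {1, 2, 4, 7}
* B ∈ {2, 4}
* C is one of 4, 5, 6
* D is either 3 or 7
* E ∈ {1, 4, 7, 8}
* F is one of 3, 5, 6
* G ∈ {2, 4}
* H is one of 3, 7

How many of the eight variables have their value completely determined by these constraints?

2

The 8 variables draw from only 8 values {1, 2, 3, 4, 5, 6, 7, 8}, so each is used; only E can be 8, hence E = 8.
The 7 still-open variables draw from only 7 values {1, 2, 3, 4, 5, 6, 7}, so each is used; only A can be 1, hence A = 1.
The 2 variables B and G are confined to {2, 4}, which locks those values in; drop them from C.
The 2 variables D and H are confined to {3, 7}, which locks those values in; drop them from F.
Determined: A=1, E=8. The other variables each still have more than one consistent value. That makes 2.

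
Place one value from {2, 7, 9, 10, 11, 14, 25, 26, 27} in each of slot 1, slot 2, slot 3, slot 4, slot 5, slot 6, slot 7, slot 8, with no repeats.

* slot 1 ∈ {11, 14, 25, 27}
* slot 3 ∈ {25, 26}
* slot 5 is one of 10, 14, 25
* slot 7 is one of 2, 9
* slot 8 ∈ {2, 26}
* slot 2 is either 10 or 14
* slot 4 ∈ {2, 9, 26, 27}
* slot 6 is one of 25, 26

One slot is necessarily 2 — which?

slot 8

The 8 variables together cover exactly {2, 9, 10, 11, 14, 25, 26, 27} — 8 values for 8 variables — and 11 appears only in slot 1's list, so slot 1 = 11.
The 7 still-open variables together cover exactly {2, 9, 10, 14, 25, 26, 27} — 7 values for 7 variables — and 27 appears only in slot 4's list, so slot 4 = 27.
The 6 still-open variables together cover exactly {2, 9, 10, 14, 25, 26} — 6 values for 6 variables — and 9 appears only in slot 7's list, so slot 7 = 9.
The 5 still-open variables together cover exactly {2, 10, 14, 25, 26} — 5 values for 5 variables — and 2 appears only in slot 8's list, so slot 8 = 2.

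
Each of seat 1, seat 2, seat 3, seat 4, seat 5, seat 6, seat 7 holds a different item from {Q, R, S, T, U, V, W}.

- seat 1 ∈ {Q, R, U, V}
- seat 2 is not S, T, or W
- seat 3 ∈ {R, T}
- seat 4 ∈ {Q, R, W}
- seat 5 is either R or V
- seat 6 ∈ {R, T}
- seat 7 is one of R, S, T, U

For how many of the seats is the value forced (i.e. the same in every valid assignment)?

The 7 variables together cover exactly {Q, R, S, T, U, V, W} — 7 values for 7 variables — and S appears only in seat 7's list, so seat 7 = S.
Among the 6 still-open variables, W fits only seat 4 (and all 6 values in {Q, R, T, U, V, W} must be used), so seat 4 = W.
seat 3 and seat 6 between them cover only {R, T} — a naked pair. Remove those values from seat 1, seat 2, seat 5.
seat 5's domain is down to {V}, so seat 5 = V. Remove V from seat 1, seat 2.
Determined: seat 4=W, seat 5=V, seat 7=S. The other seats each still have more than one consistent value. That makes 3.

3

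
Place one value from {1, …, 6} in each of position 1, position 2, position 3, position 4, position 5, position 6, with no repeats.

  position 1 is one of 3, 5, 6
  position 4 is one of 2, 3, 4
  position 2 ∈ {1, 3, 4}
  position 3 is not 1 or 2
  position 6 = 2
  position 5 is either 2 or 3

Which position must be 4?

position 6 has just one choice, so position 6 = 2. Strike 2 from position 4, position 5.
position 5 must be 3 (only option left). Strike 3 from position 1, position 2, position 3, position 4.
So 4 goes to position 4.

position 4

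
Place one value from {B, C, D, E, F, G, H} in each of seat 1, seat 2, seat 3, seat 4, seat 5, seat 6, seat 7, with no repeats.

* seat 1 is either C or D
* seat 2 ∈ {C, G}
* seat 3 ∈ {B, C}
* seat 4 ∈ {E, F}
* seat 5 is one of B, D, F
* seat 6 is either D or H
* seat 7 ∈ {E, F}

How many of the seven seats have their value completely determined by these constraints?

2

Among the 7 variables, G fits only seat 2 (and all 7 values in {B, C, D, E, F, G, H} must be used), so seat 2 = G.
The 6 still-open variables together cover exactly {B, C, D, E, F, H} — 6 values for 6 variables — and H appears only in seat 6's list, so seat 6 = H.
The 2 variables seat 4 and seat 7 are confined to {E, F}, which locks those values in; drop them from seat 5.
Determined: seat 2=G, seat 6=H. The other seats each still have more than one consistent value. That makes 2.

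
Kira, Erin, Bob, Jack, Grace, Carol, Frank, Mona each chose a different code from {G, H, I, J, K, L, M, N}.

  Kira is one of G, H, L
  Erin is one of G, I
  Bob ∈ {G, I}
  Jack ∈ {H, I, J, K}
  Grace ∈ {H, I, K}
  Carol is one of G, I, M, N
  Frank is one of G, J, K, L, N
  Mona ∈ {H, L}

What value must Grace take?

K

Among the 8 variables, M fits only Carol (and all 8 values in {G, H, I, J, K, L, M, N} must be used), so Carol = M.
The 7 still-open variables draw from only 7 values {G, H, I, J, K, L, N}, so each is used; only Frank can be N, hence Frank = N.
The 6 still-open variables together cover exactly {G, H, I, J, K, L} — 6 values for 6 variables — and J appears only in Jack's list, so Jack = J.
The 5 still-open variables together cover exactly {G, H, I, K, L} — 5 values for 5 variables — and K appears only in Grace's list, so Grace = K.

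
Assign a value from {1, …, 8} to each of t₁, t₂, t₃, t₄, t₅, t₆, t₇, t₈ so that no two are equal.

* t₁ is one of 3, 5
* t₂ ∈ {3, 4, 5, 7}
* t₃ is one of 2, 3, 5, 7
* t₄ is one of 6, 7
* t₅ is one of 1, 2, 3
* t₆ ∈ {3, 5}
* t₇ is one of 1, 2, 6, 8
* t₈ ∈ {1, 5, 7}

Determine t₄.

6

Among the 8 variables, 4 fits only t₂ (and all 8 values in {1, 2, 3, 4, 5, 6, 7, 8} must be used), so t₂ = 4.
The 7 still-open variables together cover exactly {1, 2, 3, 5, 6, 7, 8} — 7 values for 7 variables — and 8 appears only in t₇'s list, so t₇ = 8.
Among the 6 still-open variables, 6 fits only t₄ (and all 6 values in {1, 2, 3, 5, 6, 7} must be used), so t₄ = 6.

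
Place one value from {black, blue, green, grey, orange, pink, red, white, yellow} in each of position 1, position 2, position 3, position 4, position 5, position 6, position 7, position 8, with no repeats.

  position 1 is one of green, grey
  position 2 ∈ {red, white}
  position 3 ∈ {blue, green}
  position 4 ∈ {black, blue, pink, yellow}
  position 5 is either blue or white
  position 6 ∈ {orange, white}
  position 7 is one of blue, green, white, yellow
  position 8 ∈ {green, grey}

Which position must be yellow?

position 1 and position 8 between them cover only {green, grey} — a naked pair. Remove those values from position 3, position 7.
position 3 must be blue (only option left). Strike blue from position 4, position 5, position 7.
position 5 must be white (only option left). Remove white from position 2, position 6, position 7.
So yellow goes to position 7.

position 7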